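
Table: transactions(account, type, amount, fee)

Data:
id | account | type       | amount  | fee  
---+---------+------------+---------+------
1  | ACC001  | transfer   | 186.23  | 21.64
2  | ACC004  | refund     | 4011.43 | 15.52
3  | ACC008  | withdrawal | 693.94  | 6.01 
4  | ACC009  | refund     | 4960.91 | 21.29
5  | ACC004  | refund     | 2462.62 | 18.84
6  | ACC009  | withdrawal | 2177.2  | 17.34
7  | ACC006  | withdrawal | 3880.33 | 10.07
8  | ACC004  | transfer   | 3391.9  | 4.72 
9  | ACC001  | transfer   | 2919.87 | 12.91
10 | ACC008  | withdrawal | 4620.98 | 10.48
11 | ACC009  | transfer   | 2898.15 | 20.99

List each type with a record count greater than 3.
SELECT type, COUNT(*) as cnt
FROM transactions
GROUP BY type
HAVING COUNT(*) > 3

Result:
  transfer: 4
  withdrawal: 4

Note: HAVING filters groups after aggregation, WHERE filters rows before.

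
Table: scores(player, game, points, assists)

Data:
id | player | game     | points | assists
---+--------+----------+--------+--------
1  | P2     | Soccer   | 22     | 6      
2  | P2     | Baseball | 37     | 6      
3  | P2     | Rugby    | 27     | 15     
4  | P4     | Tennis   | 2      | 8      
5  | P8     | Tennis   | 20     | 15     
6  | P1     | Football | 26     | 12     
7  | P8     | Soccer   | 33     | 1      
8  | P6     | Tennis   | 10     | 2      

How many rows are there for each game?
SELECT game, COUNT(*) as count
FROM scores
GROUP BY game

Result:
  Baseball: 1
  Football: 1
  Rugby: 1
  Soccer: 2
  Tennis: 3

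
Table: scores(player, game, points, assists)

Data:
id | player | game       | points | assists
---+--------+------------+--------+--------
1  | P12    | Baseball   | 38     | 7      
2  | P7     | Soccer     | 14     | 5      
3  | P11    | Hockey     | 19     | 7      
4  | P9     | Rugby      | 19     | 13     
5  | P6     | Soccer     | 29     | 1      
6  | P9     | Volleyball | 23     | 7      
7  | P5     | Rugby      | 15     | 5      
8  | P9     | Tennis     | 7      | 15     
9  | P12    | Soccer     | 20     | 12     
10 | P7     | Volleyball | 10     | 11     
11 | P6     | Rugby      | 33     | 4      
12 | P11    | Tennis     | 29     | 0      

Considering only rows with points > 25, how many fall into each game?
SELECT game, COUNT(*)
FROM scores
WHERE points > 25
GROUP BY game

Note: WHERE filters rows before grouping.

Result:
  Baseball: 1
  Rugby: 1
  Soccer: 1
  Tennis: 1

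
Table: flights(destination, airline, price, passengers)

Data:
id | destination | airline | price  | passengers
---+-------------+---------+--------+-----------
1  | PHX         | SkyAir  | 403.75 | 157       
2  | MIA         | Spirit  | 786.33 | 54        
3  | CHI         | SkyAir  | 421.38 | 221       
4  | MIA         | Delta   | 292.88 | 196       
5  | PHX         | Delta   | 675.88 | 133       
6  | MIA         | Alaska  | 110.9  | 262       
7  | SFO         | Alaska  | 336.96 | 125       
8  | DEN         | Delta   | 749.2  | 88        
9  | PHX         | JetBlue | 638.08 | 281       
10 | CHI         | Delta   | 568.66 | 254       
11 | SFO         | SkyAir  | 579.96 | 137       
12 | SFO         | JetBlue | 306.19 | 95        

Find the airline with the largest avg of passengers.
SELECT airline, AVG(passengers) as val
FROM flights
GROUP BY airline
ORDER BY val DESC
LIMIT 1

Result: Alaska with avg(passengers) = 193.50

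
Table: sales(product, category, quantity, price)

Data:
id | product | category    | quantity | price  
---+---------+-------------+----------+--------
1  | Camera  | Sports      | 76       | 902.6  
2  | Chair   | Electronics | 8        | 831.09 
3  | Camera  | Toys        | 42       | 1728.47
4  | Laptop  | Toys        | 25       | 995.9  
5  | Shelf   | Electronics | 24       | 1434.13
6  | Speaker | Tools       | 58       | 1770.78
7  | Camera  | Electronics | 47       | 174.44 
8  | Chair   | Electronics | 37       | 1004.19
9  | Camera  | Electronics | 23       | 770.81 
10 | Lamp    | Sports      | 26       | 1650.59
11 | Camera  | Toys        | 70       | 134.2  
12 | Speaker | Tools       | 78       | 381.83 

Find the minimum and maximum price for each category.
SELECT category, MIN(price), MAX(price)
FROM sales
GROUP BY category

Result:
  Electronics: min=174.44, max=1434.13
  Sports: min=902.60, max=1650.59
  Tools: min=381.83, max=1770.78
  Toys: min=134.20, max=1728.47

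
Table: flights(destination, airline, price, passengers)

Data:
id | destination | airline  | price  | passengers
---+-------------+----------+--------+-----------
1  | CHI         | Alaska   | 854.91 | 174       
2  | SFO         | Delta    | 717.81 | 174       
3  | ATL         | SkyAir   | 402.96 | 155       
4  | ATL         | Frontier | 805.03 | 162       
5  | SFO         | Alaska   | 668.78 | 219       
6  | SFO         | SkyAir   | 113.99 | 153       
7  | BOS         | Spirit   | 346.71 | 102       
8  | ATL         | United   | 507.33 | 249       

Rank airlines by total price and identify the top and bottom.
SELECT airline, SUM(price)
FROM flights
GROUP BY airline
ORDER BY SUM(price)

All groups:
  Spirit: 346.71
  United: 507.33
  SkyAir: 516.95
  Delta: 717.81
  Frontier: 805.03
  Alaska: 1523.69

Highest: Alaska (1523.69)
Lowest: Spirit (346.71)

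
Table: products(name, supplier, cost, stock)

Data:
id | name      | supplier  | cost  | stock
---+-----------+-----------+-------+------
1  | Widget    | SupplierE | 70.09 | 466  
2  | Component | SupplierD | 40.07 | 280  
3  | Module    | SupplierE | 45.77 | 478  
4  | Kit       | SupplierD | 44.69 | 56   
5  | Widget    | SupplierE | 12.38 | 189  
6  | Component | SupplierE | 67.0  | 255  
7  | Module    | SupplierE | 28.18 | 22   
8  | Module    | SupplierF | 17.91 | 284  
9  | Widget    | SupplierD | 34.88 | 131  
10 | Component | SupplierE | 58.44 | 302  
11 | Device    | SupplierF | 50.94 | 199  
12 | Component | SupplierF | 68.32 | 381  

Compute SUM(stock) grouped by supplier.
SELECT supplier, SUM(stock) as result
FROM products
GROUP BY supplier

Result:
  SupplierD: 467
  SupplierE: 1712
  SupplierF: 864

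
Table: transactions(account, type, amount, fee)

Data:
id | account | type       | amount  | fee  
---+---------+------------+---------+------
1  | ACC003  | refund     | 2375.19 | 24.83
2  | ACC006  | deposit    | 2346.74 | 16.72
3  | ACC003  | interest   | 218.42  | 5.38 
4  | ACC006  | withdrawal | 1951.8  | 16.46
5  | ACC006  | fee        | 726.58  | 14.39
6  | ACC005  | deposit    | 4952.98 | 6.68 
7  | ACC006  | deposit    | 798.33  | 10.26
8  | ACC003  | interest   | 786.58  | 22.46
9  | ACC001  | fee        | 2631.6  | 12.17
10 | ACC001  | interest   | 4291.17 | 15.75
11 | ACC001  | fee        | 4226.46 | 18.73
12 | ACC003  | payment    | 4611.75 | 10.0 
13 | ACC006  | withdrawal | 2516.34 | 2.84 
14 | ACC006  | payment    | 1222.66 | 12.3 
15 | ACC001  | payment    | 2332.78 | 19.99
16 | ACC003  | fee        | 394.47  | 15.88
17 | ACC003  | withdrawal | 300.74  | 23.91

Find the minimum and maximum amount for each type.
SELECT type, MIN(amount), MAX(amount)
FROM transactions
GROUP BY type

Result:
  deposit: min=798.33, max=4952.98
  fee: min=394.47, max=4226.46
  interest: min=218.42, max=4291.17
  payment: min=1222.66, max=4611.75
  refund: min=2375.19, max=2375.19
  withdrawal: min=300.74, max=2516.34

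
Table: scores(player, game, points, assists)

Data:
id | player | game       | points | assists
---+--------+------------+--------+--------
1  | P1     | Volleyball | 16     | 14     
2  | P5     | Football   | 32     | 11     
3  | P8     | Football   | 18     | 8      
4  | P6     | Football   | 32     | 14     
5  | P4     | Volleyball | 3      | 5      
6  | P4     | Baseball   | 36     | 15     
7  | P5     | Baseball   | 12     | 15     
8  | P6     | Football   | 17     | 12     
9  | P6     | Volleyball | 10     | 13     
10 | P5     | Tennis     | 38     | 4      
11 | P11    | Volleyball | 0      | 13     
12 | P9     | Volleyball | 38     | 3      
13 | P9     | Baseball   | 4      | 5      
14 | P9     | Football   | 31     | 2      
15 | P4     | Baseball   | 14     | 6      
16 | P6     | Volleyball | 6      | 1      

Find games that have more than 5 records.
SELECT game, COUNT(*) as cnt
FROM scores
GROUP BY game
HAVING COUNT(*) > 5

Result:
  Volleyball: 6

Note: HAVING filters groups after aggregation, WHERE filters rows before.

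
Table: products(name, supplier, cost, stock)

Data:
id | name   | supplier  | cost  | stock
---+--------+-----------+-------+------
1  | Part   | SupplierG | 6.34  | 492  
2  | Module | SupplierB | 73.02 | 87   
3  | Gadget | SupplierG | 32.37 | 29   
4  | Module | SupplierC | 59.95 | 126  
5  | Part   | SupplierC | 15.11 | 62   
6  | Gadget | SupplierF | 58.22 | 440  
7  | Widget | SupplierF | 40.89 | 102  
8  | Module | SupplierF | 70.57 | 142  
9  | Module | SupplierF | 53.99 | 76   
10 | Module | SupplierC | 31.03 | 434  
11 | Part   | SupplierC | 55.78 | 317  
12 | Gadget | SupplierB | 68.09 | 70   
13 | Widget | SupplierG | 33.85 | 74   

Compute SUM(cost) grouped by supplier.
SELECT supplier, SUM(cost) as result
FROM products
GROUP BY supplier

Result:
  SupplierB: 141.11
  SupplierC: 161.87
  SupplierF: 223.67
  SupplierG: 72.56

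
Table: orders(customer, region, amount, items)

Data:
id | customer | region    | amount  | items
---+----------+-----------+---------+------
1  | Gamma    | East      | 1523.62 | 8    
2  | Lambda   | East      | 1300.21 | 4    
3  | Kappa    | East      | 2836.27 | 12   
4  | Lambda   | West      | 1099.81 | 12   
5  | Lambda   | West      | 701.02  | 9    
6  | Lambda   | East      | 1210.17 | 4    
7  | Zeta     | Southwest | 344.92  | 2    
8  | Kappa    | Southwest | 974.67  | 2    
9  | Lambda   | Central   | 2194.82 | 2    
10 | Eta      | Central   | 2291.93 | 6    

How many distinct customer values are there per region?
SELECT region, COUNT(DISTINCT customer)
FROM orders
GROUP BY region

Result:
  Central: 2 distinct
  East: 3 distinct
  Southwest: 2 distinct
  West: 1 distinct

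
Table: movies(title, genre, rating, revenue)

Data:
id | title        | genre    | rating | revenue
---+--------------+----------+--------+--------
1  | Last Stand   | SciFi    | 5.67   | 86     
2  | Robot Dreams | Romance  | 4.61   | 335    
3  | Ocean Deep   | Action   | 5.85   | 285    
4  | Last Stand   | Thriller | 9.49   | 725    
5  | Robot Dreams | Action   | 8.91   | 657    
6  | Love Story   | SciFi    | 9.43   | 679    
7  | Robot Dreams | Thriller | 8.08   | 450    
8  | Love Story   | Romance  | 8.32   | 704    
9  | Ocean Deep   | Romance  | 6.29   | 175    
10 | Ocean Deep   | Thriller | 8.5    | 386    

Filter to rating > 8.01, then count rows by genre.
SELECT genre, COUNT(*)
FROM movies
WHERE rating > 8.01
GROUP BY genre

Note: WHERE filters rows before grouping.

Result:
  Action: 1
  Romance: 1
  SciFi: 1
  Thriller: 3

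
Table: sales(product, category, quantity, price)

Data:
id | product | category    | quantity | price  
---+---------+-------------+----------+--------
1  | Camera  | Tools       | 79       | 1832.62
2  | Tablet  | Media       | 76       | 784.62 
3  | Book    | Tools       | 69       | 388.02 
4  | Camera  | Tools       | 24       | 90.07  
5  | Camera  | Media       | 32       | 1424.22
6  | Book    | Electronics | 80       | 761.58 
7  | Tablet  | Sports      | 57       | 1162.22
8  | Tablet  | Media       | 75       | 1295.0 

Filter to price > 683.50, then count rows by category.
SELECT category, COUNT(*)
FROM sales
WHERE price > 683.50
GROUP BY category

Note: WHERE filters rows before grouping.

Result:
  Electronics: 1
  Media: 3
  Sports: 1
  Tools: 1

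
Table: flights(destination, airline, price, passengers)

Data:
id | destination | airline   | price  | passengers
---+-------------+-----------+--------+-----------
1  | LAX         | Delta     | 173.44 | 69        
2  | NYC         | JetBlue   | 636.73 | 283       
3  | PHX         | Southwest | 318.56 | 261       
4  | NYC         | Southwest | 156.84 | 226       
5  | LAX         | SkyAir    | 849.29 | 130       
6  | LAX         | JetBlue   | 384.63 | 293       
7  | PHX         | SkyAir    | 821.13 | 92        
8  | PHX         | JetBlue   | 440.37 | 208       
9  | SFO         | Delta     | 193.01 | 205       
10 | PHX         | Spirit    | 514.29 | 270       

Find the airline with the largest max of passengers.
SELECT airline, MAX(passengers) as val
FROM flights
GROUP BY airline
ORDER BY val DESC
LIMIT 1

Result: JetBlue with max(passengers) = 293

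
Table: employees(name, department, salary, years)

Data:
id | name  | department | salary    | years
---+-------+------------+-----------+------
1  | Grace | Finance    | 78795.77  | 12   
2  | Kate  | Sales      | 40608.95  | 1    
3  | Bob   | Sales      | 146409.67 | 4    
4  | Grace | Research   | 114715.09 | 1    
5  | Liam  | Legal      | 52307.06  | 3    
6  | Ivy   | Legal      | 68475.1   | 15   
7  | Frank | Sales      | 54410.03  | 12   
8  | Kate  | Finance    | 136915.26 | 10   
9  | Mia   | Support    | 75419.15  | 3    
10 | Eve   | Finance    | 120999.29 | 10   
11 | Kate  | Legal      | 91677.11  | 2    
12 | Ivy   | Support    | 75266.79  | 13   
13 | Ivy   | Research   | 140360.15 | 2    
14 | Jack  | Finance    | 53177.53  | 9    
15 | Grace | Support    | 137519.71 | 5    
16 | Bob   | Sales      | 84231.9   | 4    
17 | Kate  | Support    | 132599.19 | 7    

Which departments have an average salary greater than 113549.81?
SELECT department, AVG(salary)
FROM employees
GROUP BY department
HAVING AVG(salary) > 113549.81

Result:
  Research: avg=127537.62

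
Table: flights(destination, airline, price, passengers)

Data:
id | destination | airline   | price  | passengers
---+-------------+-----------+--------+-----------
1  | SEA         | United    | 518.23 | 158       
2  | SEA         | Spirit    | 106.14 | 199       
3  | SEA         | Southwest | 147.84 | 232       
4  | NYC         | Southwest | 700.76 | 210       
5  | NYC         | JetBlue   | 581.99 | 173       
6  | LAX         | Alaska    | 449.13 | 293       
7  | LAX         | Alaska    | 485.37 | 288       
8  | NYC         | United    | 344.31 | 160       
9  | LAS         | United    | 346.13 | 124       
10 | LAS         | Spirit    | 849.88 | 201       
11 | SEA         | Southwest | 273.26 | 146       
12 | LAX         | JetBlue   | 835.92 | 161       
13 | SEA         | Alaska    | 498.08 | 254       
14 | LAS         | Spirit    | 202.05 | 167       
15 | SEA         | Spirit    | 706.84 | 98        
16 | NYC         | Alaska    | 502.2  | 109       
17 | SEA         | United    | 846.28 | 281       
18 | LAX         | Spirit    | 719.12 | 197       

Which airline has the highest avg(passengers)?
SELECT airline, AVG(passengers) as val
FROM flights
GROUP BY airline
ORDER BY val DESC
LIMIT 1

Result: Alaska with avg(passengers) = 236.00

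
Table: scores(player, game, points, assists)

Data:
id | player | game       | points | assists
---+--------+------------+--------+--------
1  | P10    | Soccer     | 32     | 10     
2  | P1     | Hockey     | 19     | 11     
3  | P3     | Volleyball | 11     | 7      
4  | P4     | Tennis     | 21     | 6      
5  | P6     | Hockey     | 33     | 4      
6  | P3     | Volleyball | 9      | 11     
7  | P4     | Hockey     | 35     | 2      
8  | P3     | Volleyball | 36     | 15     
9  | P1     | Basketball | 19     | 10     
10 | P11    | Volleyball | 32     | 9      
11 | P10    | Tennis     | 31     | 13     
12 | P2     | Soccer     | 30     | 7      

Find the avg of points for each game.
SELECT game, AVG(points) as result
FROM scores
GROUP BY game

Result:
  Basketball: 19.00
  Hockey: 29.00
  Soccer: 31.00
  Tennis: 26.00
  Volleyball: 22.00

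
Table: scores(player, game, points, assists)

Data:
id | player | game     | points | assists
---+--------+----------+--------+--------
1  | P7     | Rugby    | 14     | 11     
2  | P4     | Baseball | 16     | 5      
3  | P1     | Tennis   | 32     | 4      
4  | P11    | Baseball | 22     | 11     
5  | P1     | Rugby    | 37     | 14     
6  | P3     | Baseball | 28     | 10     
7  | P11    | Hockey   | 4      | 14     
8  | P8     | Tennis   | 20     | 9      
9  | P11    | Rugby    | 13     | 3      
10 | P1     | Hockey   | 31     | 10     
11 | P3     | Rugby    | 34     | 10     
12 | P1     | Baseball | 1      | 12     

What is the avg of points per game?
SELECT game, AVG(points) as result
FROM scores
GROUP BY game

Result:
  Baseball: 16.75
  Hockey: 17.50
  Rugby: 24.50
  Tennis: 26.00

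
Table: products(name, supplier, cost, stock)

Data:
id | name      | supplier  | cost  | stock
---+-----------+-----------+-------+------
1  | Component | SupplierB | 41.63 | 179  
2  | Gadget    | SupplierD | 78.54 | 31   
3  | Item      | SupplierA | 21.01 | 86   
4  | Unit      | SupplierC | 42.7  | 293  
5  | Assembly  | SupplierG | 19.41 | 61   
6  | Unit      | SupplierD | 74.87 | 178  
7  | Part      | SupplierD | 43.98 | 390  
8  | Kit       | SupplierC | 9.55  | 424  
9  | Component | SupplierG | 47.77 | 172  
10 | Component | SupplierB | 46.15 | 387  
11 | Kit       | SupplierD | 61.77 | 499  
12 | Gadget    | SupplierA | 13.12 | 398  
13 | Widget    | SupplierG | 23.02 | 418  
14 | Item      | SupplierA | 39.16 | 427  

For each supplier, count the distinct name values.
SELECT supplier, COUNT(DISTINCT name)
FROM products
GROUP BY supplier

Result:
  SupplierA: 2 distinct
  SupplierB: 1 distinct
  SupplierC: 2 distinct
  SupplierD: 4 distinct
  SupplierG: 3 distinct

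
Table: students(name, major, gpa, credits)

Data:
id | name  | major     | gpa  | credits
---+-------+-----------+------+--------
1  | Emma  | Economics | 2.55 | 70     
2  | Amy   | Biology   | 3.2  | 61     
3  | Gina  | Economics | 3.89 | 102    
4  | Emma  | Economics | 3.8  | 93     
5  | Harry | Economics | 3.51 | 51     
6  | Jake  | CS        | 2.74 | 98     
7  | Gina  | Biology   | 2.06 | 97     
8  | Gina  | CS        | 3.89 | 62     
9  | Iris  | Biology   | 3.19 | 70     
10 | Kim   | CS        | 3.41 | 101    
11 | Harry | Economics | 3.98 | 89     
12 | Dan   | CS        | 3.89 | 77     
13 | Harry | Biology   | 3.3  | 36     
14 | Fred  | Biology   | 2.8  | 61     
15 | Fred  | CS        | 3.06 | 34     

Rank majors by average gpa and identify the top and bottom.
SELECT major, AVG(gpa)
FROM students
GROUP BY major
ORDER BY AVG(gpa)

All groups:
  Biology: 2.91
  CS: 3.40
  Economics: 3.55

Highest: Economics (3.55)
Lowest: Biology (2.91)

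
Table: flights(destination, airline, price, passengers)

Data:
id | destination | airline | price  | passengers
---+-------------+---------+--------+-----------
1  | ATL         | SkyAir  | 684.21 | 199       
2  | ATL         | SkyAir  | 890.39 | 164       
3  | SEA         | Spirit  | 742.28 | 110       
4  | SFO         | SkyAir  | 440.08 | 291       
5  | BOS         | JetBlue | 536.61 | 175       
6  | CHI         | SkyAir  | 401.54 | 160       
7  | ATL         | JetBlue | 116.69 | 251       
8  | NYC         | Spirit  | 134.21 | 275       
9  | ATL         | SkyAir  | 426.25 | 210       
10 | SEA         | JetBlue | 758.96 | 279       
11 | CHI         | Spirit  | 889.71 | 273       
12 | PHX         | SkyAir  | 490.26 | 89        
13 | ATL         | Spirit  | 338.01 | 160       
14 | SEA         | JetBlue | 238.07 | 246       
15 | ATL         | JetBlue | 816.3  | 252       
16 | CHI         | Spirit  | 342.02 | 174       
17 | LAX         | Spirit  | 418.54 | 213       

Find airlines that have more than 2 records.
SELECT airline, COUNT(*) as cnt
FROM flights
GROUP BY airline
HAVING COUNT(*) > 2

Result:
  JetBlue: 5
  SkyAir: 6
  Spirit: 6

Note: HAVING filters groups after aggregation, WHERE filters rows before.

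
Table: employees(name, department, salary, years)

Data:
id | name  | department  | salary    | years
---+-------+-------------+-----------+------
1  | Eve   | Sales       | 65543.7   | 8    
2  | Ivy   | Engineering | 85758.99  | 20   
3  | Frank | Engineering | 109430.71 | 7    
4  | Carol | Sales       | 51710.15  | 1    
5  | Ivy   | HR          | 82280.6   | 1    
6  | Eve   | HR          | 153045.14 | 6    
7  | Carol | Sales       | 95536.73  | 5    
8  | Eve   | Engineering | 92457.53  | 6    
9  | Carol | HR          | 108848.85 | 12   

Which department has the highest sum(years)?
SELECT department, SUM(years) as val
FROM employees
GROUP BY department
ORDER BY val DESC
LIMIT 1

Result: Engineering with sum(years) = 33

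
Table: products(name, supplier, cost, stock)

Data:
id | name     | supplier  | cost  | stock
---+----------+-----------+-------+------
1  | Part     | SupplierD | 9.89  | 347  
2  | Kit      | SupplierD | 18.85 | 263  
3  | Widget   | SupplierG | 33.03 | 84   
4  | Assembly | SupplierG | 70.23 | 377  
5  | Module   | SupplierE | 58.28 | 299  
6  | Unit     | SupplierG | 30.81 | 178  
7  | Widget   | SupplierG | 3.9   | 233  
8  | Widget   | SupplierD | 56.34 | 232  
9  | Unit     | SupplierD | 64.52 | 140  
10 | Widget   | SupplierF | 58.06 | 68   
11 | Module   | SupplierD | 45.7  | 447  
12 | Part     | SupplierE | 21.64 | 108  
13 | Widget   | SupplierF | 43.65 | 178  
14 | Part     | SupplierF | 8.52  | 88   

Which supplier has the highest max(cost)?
SELECT supplier, MAX(cost) as val
FROM products
GROUP BY supplier
ORDER BY val DESC
LIMIT 1

Result: SupplierG with max(cost) = 70.23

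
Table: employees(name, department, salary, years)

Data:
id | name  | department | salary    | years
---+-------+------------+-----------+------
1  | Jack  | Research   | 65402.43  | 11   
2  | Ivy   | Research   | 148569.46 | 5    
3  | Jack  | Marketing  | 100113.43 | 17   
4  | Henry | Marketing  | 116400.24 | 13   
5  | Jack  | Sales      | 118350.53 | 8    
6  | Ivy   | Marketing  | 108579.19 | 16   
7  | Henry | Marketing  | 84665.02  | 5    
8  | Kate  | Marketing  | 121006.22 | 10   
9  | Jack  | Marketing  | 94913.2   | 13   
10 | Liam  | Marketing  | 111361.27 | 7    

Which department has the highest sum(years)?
SELECT department, SUM(years) as val
FROM employees
GROUP BY department
ORDER BY val DESC
LIMIT 1

Result: Marketing with sum(years) = 81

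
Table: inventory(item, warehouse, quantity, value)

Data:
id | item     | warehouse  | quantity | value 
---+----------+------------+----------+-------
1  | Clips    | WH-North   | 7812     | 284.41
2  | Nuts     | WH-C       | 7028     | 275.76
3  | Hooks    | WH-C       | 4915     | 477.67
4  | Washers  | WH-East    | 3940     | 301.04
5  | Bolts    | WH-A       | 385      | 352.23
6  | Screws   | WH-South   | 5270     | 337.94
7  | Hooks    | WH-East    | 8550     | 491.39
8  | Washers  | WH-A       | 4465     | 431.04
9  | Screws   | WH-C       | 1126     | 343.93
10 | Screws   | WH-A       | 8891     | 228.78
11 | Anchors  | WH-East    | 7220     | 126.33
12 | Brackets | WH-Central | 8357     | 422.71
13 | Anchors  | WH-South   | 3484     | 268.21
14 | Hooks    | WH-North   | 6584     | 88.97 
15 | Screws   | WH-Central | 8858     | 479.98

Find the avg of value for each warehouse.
SELECT warehouse, AVG(value) as result
FROM inventory
GROUP BY warehouse

Result:
  WH-A: 337.35
  WH-C: 365.79
  WH-Central: 451.35
  WH-East: 306.25
  WH-North: 186.69
  WH-South: 303.08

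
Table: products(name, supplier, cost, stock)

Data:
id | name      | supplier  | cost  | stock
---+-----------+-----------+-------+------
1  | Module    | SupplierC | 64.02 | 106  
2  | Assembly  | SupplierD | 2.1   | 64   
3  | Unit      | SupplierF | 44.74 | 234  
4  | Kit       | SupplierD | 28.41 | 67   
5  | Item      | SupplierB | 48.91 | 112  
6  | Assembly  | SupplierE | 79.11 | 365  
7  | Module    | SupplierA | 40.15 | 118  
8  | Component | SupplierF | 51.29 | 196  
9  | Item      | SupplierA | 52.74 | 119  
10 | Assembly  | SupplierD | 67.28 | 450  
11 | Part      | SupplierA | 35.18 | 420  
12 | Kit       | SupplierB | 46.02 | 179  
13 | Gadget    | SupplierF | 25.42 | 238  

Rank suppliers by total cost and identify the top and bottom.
SELECT supplier, SUM(cost)
FROM products
GROUP BY supplier
ORDER BY SUM(cost)

All groups:
  SupplierC: 64.02
  SupplierE: 79.11
  SupplierB: 94.93
  SupplierD: 97.79
  SupplierF: 121.45
  SupplierA: 128.07

Highest: SupplierA (128.07)
Lowest: SupplierC (64.02)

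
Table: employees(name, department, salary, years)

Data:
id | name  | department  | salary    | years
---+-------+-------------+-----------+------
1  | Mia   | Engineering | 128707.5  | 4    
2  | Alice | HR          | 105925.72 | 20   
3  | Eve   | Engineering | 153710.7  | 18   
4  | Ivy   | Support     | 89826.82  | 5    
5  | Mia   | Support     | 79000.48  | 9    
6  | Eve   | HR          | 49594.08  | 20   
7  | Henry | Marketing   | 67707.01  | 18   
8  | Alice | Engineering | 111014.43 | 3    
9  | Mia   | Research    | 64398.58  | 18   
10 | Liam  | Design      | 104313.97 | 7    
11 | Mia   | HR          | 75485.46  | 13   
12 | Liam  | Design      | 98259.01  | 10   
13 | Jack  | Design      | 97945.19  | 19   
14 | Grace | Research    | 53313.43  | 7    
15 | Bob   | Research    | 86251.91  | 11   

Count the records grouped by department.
SELECT department, COUNT(*) as count
FROM employees
GROUP BY department

Result:
  Design: 3
  Engineering: 3
  HR: 3
  Marketing: 1
  Research: 3
  Support: 2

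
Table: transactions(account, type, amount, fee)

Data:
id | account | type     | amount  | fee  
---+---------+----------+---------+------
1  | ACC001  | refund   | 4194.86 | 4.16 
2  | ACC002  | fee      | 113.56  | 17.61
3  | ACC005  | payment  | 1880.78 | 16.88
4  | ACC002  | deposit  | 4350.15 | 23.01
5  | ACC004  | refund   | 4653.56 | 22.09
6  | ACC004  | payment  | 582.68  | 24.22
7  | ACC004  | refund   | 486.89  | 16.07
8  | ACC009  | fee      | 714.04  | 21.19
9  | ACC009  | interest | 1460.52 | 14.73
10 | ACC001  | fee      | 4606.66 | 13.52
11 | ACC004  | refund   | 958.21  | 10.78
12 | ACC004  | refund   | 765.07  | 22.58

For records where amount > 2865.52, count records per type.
SELECT type, COUNT(*)
FROM transactions
WHERE amount > 2865.52
GROUP BY type

Note: WHERE filters rows before grouping.

Result:
  deposit: 1
  fee: 1
  refund: 2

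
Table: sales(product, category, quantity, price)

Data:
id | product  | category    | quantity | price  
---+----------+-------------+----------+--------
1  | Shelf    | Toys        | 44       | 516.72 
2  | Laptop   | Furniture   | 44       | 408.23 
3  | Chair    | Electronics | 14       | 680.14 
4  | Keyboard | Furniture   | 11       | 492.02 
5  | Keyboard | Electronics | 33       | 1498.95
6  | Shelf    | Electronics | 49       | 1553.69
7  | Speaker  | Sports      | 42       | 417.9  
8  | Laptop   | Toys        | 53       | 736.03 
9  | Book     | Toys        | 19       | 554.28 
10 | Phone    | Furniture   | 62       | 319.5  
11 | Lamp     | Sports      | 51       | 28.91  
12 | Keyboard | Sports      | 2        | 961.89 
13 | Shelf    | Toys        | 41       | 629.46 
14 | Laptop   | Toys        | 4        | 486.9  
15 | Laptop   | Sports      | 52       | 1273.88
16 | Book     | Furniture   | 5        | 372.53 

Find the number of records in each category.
SELECT category, COUNT(*) as count
FROM sales
GROUP BY category

Result:
  Electronics: 3
  Furniture: 4
  Sports: 4
  Toys: 5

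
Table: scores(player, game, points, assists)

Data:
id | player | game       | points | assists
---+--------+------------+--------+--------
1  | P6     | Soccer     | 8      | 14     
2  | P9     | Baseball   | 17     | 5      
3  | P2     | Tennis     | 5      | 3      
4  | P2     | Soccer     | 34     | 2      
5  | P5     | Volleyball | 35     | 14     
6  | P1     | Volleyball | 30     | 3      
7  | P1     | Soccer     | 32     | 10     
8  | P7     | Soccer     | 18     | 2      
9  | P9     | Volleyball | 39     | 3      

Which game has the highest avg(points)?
SELECT game, AVG(points) as val
FROM scores
GROUP BY game
ORDER BY val DESC
LIMIT 1

Result: Volleyball with avg(points) = 34.67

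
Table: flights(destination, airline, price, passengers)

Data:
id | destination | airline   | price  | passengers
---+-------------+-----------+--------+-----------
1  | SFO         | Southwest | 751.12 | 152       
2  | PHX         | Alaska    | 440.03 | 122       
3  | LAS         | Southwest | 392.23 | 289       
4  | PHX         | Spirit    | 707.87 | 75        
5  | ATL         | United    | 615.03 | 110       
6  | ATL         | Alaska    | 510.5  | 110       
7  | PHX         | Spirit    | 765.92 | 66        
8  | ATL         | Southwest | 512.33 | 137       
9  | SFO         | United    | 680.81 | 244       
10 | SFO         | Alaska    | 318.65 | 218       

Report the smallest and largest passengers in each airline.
SELECT airline, MIN(passengers), MAX(passengers)
FROM flights
GROUP BY airline

Result:
  Alaska: min=110, max=218
  Southwest: min=137, max=289
  Spirit: min=66, max=75
  United: min=110, max=244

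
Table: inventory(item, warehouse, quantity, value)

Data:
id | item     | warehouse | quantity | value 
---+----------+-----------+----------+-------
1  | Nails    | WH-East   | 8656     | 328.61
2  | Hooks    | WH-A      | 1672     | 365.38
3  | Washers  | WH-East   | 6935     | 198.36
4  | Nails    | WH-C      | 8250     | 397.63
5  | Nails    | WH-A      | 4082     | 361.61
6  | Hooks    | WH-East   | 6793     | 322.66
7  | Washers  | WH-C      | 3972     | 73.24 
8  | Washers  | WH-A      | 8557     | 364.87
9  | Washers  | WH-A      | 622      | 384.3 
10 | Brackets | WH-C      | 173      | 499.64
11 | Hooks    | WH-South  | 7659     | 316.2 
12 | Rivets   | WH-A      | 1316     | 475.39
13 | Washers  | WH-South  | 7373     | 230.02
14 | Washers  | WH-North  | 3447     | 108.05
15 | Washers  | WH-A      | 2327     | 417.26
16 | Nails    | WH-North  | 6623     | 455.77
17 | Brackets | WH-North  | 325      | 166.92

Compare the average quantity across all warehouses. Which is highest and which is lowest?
SELECT warehouse, AVG(quantity)
FROM inventory
GROUP BY warehouse
ORDER BY AVG(quantity)

All groups:
  WH-A: 3096.00
  WH-North: 3465.00
  WH-C: 4131.67
  WH-East: 7461.33
  WH-South: 7516.00

Highest: WH-South (7516.00)
Lowest: WH-A (3096.00)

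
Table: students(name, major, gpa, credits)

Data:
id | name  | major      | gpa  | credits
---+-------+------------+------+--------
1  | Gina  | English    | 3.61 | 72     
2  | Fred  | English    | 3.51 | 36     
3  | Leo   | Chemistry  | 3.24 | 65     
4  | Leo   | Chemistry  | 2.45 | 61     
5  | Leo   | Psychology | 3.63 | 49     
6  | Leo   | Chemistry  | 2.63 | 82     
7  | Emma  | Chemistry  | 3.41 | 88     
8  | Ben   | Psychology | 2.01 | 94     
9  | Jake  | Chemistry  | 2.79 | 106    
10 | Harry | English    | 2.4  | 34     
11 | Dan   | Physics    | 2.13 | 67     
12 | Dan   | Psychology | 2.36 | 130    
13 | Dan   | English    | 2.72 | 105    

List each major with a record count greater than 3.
SELECT major, COUNT(*) as cnt
FROM students
GROUP BY major
HAVING COUNT(*) > 3

Result:
  Chemistry: 5
  English: 4

Note: HAVING filters groups after aggregation, WHERE filters rows before.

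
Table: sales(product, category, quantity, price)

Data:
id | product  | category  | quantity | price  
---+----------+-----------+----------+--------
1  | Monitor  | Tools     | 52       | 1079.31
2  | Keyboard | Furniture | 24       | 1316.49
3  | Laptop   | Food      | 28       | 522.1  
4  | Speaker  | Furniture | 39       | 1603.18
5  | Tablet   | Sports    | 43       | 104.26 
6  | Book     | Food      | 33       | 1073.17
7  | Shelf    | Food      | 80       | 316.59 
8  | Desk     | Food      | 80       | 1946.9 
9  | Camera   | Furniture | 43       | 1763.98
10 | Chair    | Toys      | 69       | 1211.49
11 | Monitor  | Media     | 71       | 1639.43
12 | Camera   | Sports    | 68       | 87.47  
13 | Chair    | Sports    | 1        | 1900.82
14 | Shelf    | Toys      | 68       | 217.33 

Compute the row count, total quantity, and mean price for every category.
SELECT category,
       COUNT(*) as cnt,
       SUM(quantity) as total_quantity,
       AVG(price) as avg_price
FROM sales
GROUP BY category

Result:
  Food: 4 records, 221 total quantity, 964.69 avg price
  Furniture: 3 records, 106 total quantity, 1561.22 avg price
  Media: 1 records, 71 total quantity, 1639.43 avg price
  Sports: 3 records, 112 total quantity, 697.52 avg price
  Tools: 1 records, 52 total quantity, 1079.31 avg price
  Toys: 2 records, 137 total quantity, 714.41 avg price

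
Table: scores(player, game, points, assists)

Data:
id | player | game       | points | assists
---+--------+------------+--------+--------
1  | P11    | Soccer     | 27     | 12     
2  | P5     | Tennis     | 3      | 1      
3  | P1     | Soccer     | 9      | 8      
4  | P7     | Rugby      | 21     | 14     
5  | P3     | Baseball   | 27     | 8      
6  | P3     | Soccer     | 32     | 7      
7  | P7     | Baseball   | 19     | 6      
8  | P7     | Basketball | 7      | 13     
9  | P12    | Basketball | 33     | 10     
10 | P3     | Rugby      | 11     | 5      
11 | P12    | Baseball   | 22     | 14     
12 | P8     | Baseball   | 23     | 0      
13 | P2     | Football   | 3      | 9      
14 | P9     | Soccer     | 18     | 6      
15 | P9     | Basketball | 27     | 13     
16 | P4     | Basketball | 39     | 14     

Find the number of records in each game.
SELECT game, COUNT(*) as count
FROM scores
GROUP BY game

Result:
  Baseball: 4
  Basketball: 4
  Football: 1
  Rugby: 2
  Soccer: 4
  Tennis: 1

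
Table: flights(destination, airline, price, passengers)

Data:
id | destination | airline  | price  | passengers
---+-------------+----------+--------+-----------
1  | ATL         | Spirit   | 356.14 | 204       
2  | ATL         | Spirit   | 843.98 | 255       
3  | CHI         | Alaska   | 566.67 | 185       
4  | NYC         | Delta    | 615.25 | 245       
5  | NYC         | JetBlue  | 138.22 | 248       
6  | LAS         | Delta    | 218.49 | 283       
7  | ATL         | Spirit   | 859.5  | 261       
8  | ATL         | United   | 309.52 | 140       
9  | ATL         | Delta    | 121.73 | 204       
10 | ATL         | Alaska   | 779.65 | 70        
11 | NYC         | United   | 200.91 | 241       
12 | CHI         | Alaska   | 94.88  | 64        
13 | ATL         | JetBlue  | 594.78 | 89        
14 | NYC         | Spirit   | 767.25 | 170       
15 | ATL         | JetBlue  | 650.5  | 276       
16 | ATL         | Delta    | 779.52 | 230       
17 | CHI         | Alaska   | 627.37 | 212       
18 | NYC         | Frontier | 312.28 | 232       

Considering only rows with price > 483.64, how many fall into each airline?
SELECT airline, COUNT(*)
FROM flights
WHERE price > 483.64
GROUP BY airline

Note: WHERE filters rows before grouping.

Result:
  Alaska: 3
  Delta: 2
  JetBlue: 2
  Spirit: 3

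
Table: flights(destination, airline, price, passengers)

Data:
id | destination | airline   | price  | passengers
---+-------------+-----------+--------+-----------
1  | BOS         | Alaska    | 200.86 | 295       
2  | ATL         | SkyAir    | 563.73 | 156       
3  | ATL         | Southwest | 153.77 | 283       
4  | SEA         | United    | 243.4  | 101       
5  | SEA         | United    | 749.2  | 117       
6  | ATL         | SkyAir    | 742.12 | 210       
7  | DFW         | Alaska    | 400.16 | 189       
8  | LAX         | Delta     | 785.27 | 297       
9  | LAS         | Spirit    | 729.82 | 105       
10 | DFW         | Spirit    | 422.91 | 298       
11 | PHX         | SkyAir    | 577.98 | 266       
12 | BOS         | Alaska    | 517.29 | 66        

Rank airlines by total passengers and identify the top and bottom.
SELECT airline, SUM(passengers)
FROM flights
GROUP BY airline
ORDER BY SUM(passengers)

All groups:
  United: 218
  Southwest: 283
  Delta: 297
  Spirit: 403
  Alaska: 550
  SkyAir: 632

Highest: SkyAir (632)
Lowest: United (218)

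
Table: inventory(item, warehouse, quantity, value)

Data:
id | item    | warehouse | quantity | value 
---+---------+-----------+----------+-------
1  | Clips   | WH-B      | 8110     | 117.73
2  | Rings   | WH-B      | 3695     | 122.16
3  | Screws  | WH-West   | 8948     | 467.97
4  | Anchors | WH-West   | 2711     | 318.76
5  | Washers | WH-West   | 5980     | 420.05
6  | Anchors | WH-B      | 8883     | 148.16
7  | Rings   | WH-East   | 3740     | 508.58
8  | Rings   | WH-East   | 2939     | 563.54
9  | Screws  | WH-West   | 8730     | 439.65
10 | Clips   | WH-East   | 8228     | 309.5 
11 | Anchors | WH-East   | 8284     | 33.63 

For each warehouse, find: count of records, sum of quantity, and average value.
SELECT warehouse,
       COUNT(*) as cnt,
       SUM(quantity) as total_quantity,
       AVG(value) as avg_value
FROM inventory
GROUP BY warehouse

Result:
  WH-B: 3 records, 20688 total quantity, 129.35 avg value
  WH-East: 4 records, 23191 total quantity, 353.81 avg value
  WH-West: 4 records, 26369 total quantity, 411.61 avg value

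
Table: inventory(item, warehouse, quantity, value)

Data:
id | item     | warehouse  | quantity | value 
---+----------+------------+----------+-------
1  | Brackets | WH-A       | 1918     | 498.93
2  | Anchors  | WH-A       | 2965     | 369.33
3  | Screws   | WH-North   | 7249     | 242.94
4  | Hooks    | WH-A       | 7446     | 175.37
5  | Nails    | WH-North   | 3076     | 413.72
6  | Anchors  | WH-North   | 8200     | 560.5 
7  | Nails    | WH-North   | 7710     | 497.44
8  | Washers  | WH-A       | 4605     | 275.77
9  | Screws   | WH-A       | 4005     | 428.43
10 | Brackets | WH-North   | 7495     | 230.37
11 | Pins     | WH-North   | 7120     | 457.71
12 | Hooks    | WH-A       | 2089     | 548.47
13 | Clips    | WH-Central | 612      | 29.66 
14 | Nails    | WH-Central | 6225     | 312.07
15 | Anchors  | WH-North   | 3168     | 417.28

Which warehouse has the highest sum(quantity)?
SELECT warehouse, SUM(quantity) as val
FROM inventory
GROUP BY warehouse
ORDER BY val DESC
LIMIT 1

Result: WH-North with sum(quantity) = 44018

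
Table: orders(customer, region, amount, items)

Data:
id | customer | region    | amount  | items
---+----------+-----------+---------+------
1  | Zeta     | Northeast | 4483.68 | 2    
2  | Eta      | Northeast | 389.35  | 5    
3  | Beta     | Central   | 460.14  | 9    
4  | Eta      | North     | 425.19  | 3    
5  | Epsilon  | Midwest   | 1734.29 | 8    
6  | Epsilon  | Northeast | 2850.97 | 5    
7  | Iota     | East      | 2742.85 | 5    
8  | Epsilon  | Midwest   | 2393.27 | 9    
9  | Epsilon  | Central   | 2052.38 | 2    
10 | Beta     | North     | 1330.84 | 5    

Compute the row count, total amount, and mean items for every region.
SELECT region,
       COUNT(*) as cnt,
       SUM(amount) as total_amount,
       AVG(items) as avg_items
FROM orders
GROUP BY region

Result:
  Central: 2 records, 2512.52 total amount, 5.50 avg items
  East: 1 records, 2742.85 total amount, 5.00 avg items
  Midwest: 2 records, 4127.56 total amount, 8.50 avg items
  North: 2 records, 1756.03 total amount, 4.00 avg items
  Northeast: 3 records, 7724.00 total amount, 4.00 avg items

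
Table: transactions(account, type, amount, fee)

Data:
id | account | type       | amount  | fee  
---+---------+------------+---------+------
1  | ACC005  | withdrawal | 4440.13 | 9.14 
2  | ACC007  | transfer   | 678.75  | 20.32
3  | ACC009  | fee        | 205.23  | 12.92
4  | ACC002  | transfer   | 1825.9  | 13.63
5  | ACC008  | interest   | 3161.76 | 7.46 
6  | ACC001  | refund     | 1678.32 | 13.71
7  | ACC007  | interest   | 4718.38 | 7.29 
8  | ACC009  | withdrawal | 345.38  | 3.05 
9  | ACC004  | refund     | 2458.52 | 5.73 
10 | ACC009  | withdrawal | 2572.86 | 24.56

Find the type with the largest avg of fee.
SELECT type, AVG(fee) as val
FROM transactions
GROUP BY type
ORDER BY val DESC
LIMIT 1

Result: transfer with avg(fee) = 16.98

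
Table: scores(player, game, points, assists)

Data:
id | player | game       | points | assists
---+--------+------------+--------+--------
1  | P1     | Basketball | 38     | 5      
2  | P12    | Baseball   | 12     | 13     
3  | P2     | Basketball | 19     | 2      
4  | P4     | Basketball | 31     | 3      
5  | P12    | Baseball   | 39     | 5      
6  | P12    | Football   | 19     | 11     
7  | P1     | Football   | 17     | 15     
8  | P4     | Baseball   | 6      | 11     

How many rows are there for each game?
SELECT game, COUNT(*) as count
FROM scores
GROUP BY game

Result:
  Baseball: 3
  Basketball: 3
  Football: 2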